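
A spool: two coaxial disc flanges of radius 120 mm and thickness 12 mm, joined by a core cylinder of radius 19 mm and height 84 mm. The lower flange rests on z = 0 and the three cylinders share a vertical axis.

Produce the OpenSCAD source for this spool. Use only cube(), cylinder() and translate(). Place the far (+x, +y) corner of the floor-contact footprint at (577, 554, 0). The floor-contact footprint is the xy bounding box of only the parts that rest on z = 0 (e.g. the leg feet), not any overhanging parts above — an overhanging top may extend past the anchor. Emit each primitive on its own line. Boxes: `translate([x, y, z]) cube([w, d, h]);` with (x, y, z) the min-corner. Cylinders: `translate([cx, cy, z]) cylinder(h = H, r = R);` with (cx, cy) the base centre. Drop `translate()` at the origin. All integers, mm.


translate([457, 434, 0]) cylinder(h = 12, r = 120);
translate([457, 434, 12]) cylinder(h = 84, r = 19);
translate([457, 434, 96]) cylinder(h = 12, r = 120);


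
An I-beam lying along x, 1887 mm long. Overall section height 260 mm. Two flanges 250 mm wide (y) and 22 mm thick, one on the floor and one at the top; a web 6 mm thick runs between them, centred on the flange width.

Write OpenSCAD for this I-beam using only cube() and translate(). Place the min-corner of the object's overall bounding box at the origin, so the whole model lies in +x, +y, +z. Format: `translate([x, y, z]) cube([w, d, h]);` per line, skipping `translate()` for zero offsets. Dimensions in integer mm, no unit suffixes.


cube([1887, 250, 22]);
translate([0, 122, 22]) cube([1887, 6, 216]);
translate([0, 0, 238]) cube([1887, 250, 22]);


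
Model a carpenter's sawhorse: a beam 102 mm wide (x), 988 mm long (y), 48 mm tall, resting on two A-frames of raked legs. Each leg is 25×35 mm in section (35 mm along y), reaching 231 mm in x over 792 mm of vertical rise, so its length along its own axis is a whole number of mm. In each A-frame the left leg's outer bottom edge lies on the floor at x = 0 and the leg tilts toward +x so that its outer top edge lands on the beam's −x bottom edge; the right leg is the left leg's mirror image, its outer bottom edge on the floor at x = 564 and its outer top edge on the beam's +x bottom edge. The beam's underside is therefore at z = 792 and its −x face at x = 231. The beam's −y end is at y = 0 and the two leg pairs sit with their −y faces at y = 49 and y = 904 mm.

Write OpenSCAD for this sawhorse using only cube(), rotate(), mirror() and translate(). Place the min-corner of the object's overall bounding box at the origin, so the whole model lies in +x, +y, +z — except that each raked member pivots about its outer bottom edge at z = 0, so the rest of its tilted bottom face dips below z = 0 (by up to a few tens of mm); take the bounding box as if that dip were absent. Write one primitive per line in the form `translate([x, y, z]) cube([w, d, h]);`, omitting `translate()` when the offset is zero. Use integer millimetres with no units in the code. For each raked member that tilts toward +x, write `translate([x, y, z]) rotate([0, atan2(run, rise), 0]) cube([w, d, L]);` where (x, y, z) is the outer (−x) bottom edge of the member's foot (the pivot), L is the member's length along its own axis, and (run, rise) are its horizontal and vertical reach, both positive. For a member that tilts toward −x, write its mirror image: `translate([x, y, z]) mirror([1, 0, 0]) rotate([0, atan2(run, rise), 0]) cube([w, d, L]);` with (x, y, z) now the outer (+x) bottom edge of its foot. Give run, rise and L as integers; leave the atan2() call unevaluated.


translate([231, 0, 792]) cube([102, 988, 48]);
translate([0, 49, 0]) rotate([0, atan2(231, 792), 0]) cube([25, 35, 825]);
translate([564, 49, 0]) mirror([1, 0, 0]) rotate([0, atan2(231, 792), 0]) cube([25, 35, 825]);
translate([0, 904, 0]) rotate([0, atan2(231, 792), 0]) cube([25, 35, 825]);
translate([564, 904, 0]) mirror([1, 0, 0]) rotate([0, atan2(231, 792), 0]) cube([25, 35, 825]);


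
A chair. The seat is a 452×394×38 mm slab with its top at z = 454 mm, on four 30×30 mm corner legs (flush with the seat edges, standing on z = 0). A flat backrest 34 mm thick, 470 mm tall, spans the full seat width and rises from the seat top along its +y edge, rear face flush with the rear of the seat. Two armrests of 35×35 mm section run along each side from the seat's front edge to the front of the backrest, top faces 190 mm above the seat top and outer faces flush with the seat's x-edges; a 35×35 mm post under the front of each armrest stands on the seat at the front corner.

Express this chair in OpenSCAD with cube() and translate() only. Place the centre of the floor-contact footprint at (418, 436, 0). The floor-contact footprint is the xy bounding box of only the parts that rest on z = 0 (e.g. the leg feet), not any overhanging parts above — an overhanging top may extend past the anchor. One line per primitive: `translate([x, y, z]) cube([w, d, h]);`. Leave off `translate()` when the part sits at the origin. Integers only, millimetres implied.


// leg_h = 454 - 38 = 416
// arm post h = 190 - 35 = 155
translate([192, 239, 416]) cube([452, 394, 38]);
translate([192, 239, 0]) cube([30, 30, 416]);
translate([614, 239, 0]) cube([30, 30, 416]);
translate([192, 603, 0]) cube([30, 30, 416]);
translate([614, 603, 0]) cube([30, 30, 416]);
translate([192, 599, 454]) cube([452, 34, 470]);
translate([192, 239, 609]) cube([35, 360, 35]);
translate([609, 239, 609]) cube([35, 360, 35]);
translate([192, 239, 454]) cube([35, 35, 155]);
translate([609, 239, 454]) cube([35, 35, 155]);


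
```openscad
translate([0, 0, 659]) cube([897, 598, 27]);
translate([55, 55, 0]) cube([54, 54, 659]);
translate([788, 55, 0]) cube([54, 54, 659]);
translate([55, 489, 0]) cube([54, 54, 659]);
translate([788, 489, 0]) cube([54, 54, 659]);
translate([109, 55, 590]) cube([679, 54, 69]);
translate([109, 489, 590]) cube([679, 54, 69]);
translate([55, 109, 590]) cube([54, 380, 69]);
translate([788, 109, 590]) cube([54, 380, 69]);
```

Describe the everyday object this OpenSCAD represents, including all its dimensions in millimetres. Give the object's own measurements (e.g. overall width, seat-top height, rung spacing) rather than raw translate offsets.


A table: top 897 mm (x) × 598 mm (y), 27 mm thick, upper face at z = 686 mm, on four 54×54 mm square legs, each inset 55 mm from the nearest pair of top edges from z = 0 to the bottom of the top. Four apron rails, 54 mm thick and 69 mm tall, run between adjacent legs with their top edges flush with the underside of the top and their outer faces flush with the legs' outer faces.


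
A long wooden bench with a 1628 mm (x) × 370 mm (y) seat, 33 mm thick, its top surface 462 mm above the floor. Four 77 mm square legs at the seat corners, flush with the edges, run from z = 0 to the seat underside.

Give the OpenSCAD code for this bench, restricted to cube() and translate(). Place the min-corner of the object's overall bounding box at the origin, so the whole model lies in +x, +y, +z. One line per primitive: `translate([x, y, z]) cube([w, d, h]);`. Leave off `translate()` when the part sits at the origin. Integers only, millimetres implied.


translate([0, 0, 429]) cube([1628, 370, 33]);
cube([77, 77, 429]);
translate([0, 293, 0]) cube([77, 77, 429]);
translate([1551, 0, 0]) cube([77, 77, 429]);
translate([1551, 293, 0]) cube([77, 77, 429]);


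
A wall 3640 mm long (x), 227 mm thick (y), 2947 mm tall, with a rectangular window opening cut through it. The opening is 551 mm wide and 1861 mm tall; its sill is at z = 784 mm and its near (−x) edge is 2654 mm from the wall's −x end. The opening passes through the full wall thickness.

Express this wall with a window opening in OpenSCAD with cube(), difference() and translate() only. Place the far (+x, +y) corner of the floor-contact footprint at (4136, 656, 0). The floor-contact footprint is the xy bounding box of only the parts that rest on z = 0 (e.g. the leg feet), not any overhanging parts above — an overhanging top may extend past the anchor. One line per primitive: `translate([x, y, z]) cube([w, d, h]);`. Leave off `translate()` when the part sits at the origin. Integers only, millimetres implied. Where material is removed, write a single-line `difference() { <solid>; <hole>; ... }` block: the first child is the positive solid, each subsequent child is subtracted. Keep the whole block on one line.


difference() { translate([496, 429, 0]) cube([3640, 227, 2947]); translate([3150, 429, 784]) cube([551, 227, 1861]); }


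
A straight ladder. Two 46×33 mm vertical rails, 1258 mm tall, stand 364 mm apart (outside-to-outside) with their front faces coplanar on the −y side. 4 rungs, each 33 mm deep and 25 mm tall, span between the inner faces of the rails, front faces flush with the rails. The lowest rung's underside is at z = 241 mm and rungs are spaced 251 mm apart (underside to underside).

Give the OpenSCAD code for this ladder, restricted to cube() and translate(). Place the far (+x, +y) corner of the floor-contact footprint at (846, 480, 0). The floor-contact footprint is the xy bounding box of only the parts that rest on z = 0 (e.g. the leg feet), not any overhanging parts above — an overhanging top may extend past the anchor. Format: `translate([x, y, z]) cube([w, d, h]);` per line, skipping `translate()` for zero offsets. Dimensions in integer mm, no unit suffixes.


translate([482, 447, 0]) cube([46, 33, 1258]);
translate([800, 447, 0]) cube([46, 33, 1258]);
translate([528, 447, 241]) cube([272, 33, 25]);
translate([528, 447, 492]) cube([272, 33, 25]);
translate([528, 447, 743]) cube([272, 33, 25]);
translate([528, 447, 994]) cube([272, 33, 25]);


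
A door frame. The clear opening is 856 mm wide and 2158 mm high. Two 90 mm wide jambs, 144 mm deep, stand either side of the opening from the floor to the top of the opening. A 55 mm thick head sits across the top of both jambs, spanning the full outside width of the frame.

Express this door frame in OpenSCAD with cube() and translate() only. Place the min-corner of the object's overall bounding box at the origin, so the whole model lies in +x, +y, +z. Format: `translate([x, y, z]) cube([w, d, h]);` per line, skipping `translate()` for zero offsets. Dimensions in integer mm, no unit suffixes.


cube([90, 144, 2158]);
translate([946, 0, 0]) cube([90, 144, 2158]);
translate([0, 0, 2158]) cube([1036, 144, 55]);


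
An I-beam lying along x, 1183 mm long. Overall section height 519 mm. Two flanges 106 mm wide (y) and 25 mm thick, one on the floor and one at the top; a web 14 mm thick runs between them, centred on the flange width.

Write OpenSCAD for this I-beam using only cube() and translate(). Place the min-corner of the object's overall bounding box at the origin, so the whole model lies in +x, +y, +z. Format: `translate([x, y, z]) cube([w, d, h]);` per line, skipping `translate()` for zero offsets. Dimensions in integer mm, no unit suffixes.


cube([1183, 106, 25]);
translate([0, 46, 25]) cube([1183, 14, 469]);
translate([0, 0, 494]) cube([1183, 106, 25]);


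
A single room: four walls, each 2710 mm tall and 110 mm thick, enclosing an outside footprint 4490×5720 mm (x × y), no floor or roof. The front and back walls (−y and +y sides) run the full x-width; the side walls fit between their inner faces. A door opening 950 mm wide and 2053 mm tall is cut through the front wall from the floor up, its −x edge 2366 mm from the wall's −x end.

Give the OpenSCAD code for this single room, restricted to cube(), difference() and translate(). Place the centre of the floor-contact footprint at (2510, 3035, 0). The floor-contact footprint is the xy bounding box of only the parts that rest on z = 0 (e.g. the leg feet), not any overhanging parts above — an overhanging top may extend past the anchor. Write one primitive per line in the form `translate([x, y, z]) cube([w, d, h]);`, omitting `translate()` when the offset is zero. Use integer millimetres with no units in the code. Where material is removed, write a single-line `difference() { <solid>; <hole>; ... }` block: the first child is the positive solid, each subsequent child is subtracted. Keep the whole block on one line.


difference() { translate([265, 175, 0]) cube([4490, 110, 2710]); translate([2631, 175, 0]) cube([950, 110, 2053]); }
translate([265, 5785, 0]) cube([4490, 110, 2710]);
translate([265, 285, 0]) cube([110, 5500, 2710]);
translate([4645, 285, 0]) cube([110, 5500, 2710]);


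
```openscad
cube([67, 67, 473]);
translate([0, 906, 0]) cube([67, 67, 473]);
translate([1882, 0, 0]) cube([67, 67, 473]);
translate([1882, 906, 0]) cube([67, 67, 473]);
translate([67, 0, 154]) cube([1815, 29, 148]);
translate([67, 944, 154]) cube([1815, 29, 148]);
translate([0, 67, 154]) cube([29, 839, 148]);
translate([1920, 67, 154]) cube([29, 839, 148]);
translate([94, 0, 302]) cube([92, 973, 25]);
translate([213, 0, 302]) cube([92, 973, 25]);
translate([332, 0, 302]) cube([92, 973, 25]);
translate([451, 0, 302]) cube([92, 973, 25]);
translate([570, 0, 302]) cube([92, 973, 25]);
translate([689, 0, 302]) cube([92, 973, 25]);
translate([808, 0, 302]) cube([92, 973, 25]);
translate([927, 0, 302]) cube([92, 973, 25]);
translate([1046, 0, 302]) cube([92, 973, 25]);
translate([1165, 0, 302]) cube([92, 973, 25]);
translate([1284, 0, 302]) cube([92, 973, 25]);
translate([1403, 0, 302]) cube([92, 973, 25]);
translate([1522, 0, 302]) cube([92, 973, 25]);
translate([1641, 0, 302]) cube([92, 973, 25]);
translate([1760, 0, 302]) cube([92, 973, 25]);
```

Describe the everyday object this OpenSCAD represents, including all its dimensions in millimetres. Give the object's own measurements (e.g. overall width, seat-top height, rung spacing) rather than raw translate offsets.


A bed frame 1949 mm long (x) by 973 mm wide (y). Four 67×67 mm corner posts, 473 mm tall, at the corners of the footprint. Four rails of 29 mm thickness and 148 mm height run between adjacent posts with their undersides at z = 154 mm, their outer faces flush with the outside of the frame (the two x-running rails run between the posts' inner faces; the two y-running rails run between the posts' inner faces). 15 slats, each 92 mm wide (x) and 25 mm thick, lie across the top of the two x-running rails, running the full 973 mm width of the frame in y; along x they sit between the end posts with a 27 mm gap after the −x posts and between neighbouring slats, leaving 30 mm before the +x posts.


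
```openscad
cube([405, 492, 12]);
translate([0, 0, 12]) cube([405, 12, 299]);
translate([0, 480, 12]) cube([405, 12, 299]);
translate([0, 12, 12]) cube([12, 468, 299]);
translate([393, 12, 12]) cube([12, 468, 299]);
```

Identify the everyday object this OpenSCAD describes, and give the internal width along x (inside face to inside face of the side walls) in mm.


An open box. The internal width is 381 mm.

A 405×492 base slab with four walls standing on it — an open box. The base is 405 mm wide and the walls are 12 mm thick, so the internal width is 405 − 2 × 12 = 381 mm.


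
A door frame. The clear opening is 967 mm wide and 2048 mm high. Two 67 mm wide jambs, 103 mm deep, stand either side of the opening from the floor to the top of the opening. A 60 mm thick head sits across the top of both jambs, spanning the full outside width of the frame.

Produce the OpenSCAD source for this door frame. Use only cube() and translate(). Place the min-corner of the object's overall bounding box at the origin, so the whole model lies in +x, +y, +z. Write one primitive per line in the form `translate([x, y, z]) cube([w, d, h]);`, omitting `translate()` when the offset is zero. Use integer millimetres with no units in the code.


cube([67, 103, 2048]);
translate([1034, 0, 0]) cube([67, 103, 2048]);
translate([0, 0, 2048]) cube([1101, 103, 60]);


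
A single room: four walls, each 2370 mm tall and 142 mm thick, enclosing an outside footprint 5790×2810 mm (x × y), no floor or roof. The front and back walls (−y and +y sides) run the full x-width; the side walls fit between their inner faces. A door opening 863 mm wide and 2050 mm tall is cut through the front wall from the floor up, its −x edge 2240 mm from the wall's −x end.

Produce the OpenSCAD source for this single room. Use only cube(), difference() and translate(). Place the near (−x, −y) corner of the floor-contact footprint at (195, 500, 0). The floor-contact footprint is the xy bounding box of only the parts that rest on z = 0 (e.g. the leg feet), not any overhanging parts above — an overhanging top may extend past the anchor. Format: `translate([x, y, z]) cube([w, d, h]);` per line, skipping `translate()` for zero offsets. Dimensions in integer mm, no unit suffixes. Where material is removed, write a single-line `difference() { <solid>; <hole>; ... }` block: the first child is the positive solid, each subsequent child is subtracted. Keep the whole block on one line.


difference() { translate([195, 500, 0]) cube([5790, 142, 2370]); translate([2435, 500, 0]) cube([863, 142, 2050]); }
translate([195, 3168, 0]) cube([5790, 142, 2370]);
translate([195, 642, 0]) cube([142, 2526, 2370]);
translate([5843, 642, 0]) cube([142, 2526, 2370]);


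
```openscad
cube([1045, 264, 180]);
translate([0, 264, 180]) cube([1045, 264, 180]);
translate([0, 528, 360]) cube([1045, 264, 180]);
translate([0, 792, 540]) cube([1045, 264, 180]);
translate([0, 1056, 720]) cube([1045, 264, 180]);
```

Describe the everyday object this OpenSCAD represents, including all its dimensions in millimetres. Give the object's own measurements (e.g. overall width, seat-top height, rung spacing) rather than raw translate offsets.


A straight staircase of 5 solid steps. Each step is 1045 mm wide (x), 264 mm deep (y, the going) and 180 mm tall (the rise). The first step rests on the floor; each subsequent step sits one going further in +y and one rise higher in +z, directly behind and above the previous step with no overlap.


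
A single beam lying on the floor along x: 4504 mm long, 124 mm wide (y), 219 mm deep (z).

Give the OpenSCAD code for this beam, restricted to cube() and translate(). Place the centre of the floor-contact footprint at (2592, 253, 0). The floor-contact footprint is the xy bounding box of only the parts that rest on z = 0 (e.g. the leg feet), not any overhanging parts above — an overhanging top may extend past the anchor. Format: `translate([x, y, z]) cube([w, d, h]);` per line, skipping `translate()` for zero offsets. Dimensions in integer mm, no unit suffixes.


translate([340, 191, 0]) cube([4504, 124, 219]);


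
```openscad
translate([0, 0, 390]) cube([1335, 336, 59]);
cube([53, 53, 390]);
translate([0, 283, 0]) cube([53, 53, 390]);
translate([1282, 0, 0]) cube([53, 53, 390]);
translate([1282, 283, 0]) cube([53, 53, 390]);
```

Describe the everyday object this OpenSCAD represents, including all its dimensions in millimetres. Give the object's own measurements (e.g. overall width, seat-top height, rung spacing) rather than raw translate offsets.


A bench: a 1335×336 mm seat slab, 59 mm thick, top at z = 449 mm, on four 53×53 mm square legs flush with the seat corners and standing on z = 0.


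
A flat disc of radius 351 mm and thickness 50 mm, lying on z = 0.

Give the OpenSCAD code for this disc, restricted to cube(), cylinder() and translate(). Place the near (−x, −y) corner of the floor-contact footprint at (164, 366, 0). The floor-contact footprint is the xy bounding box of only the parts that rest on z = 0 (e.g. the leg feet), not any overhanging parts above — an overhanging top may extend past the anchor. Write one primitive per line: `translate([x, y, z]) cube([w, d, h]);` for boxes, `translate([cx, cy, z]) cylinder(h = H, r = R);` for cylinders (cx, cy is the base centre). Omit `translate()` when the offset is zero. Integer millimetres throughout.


translate([515, 717, 0]) cylinder(h = 50, r = 351);


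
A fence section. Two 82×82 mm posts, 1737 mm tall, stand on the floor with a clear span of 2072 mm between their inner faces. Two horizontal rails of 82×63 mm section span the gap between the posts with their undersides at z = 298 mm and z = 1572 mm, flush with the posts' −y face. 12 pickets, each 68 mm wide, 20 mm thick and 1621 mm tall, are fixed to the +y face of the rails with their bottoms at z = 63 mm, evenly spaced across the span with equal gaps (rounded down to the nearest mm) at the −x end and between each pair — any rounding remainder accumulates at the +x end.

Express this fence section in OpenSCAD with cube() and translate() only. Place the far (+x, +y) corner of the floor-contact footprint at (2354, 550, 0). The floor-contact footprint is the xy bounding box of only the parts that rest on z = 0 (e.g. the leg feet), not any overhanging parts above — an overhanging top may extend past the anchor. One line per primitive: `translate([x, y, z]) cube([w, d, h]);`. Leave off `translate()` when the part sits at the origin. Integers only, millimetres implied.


translate([118, 468, 0]) cube([82, 82, 1737]);
translate([2272, 468, 0]) cube([82, 82, 1737]);
translate([200, 468, 298]) cube([2072, 82, 63]);
translate([200, 468, 1572]) cube([2072, 82, 63]);
translate([296, 550, 63]) cube([68, 20, 1621]);
translate([460, 550, 63]) cube([68, 20, 1621]);
translate([624, 550, 63]) cube([68, 20, 1621]);
translate([788, 550, 63]) cube([68, 20, 1621]);
translate([952, 550, 63]) cube([68, 20, 1621]);
translate([1116, 550, 63]) cube([68, 20, 1621]);
translate([1280, 550, 63]) cube([68, 20, 1621]);
translate([1444, 550, 63]) cube([68, 20, 1621]);
translate([1608, 550, 63]) cube([68, 20, 1621]);
translate([1772, 550, 63]) cube([68, 20, 1621]);
translate([1936, 550, 63]) cube([68, 20, 1621]);
translate([2100, 550, 63]) cube([68, 20, 1621]);


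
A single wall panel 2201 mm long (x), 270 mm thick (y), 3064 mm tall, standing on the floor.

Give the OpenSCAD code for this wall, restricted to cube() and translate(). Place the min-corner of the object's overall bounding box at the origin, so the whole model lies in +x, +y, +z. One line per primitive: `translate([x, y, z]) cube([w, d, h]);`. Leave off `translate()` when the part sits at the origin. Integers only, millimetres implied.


cube([2201, 270, 3064]);


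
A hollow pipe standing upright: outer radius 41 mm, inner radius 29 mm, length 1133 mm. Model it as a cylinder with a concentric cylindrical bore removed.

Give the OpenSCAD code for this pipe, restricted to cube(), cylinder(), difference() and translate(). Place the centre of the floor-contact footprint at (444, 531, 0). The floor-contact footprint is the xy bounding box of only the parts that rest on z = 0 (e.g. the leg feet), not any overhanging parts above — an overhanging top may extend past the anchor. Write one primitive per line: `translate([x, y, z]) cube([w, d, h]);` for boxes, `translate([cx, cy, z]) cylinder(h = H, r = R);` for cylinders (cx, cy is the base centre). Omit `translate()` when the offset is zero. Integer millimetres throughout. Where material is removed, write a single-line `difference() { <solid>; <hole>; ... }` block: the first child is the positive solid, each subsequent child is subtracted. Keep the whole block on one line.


difference() { translate([444, 531, 0]) cylinder(h = 1133, r = 41); translate([444, 531, 0]) cylinder(h = 1133, r = 29); }


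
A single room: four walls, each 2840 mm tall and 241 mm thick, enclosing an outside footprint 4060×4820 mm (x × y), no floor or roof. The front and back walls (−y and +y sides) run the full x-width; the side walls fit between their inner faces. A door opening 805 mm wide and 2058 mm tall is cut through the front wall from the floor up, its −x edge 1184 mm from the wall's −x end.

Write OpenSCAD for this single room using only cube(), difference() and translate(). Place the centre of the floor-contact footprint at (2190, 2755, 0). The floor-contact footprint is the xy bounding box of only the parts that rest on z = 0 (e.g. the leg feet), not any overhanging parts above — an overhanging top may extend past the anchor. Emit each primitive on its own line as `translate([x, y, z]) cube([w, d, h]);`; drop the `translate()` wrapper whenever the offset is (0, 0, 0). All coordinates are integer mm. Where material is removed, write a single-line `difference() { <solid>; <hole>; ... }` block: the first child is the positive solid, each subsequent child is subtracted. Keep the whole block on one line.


difference() { translate([160, 345, 0]) cube([4060, 241, 2840]); translate([1344, 345, 0]) cube([805, 241, 2058]); }
translate([160, 4924, 0]) cube([4060, 241, 2840]);
translate([160, 586, 0]) cube([241, 4338, 2840]);
translate([3979, 586, 0]) cube([241, 4338, 2840]);


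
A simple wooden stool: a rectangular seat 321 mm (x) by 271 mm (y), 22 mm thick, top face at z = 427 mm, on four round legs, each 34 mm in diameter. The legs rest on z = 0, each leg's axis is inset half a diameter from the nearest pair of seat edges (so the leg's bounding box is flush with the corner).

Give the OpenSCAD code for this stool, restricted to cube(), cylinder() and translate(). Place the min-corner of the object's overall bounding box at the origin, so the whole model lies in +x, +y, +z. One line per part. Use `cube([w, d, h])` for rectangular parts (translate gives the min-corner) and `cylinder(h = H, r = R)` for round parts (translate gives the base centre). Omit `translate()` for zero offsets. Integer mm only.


translate([0, 0, 405]) cube([321, 271, 22]);
translate([17, 17, 0]) cylinder(h = 405, r = 17);
translate([304, 17, 0]) cylinder(h = 405, r = 17);
translate([17, 254, 0]) cylinder(h = 405, r = 17);
translate([304, 254, 0]) cylinder(h = 405, r = 17);


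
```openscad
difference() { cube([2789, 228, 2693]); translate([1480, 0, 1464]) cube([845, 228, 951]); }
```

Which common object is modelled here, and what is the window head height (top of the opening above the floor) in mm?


A wall with a window opening. The window head height is 2415 mm.

A wall with a rectangular opening subtracted — a window. Sill at z = 1464, opening 951 mm tall, so the head is at 1464 + 951 = 2415 mm.


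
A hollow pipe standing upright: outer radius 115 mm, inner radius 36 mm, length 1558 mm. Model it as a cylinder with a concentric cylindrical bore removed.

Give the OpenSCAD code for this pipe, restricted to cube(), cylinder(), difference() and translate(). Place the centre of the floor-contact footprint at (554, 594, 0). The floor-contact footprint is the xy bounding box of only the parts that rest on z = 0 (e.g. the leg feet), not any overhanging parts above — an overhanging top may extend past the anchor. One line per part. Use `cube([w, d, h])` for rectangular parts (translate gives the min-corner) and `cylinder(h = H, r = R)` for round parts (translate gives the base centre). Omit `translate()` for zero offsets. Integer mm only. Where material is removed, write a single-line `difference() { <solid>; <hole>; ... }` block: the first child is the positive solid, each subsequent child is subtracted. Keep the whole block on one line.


difference() { translate([554, 594, 0]) cylinder(h = 1558, r = 115); translate([554, 594, 0]) cylinder(h = 1558, r = 36); }


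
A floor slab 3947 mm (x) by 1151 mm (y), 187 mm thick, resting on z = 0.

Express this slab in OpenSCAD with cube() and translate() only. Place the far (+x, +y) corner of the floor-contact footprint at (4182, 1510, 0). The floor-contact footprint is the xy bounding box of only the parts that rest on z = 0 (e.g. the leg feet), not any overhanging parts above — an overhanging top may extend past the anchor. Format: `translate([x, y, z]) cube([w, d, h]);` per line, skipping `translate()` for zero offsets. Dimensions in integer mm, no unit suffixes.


translate([235, 359, 0]) cube([3947, 1151, 187]);


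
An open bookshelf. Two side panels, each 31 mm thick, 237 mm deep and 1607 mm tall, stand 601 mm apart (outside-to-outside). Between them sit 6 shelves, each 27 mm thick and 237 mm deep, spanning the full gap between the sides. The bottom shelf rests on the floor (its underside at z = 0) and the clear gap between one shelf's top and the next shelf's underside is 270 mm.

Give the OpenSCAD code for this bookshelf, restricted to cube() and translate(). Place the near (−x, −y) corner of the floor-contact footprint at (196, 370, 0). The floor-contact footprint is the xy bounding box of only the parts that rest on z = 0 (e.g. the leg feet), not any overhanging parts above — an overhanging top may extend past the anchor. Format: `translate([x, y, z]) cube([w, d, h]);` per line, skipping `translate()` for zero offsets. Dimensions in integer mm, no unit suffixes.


translate([196, 370, 0]) cube([31, 237, 1607]);
translate([766, 370, 0]) cube([31, 237, 1607]);
translate([227, 370, 0]) cube([539, 237, 27]);
translate([227, 370, 297]) cube([539, 237, 27]);
translate([227, 370, 594]) cube([539, 237, 27]);
translate([227, 370, 891]) cube([539, 237, 27]);
translate([227, 370, 1188]) cube([539, 237, 27]);
translate([227, 370, 1485]) cube([539, 237, 27]);


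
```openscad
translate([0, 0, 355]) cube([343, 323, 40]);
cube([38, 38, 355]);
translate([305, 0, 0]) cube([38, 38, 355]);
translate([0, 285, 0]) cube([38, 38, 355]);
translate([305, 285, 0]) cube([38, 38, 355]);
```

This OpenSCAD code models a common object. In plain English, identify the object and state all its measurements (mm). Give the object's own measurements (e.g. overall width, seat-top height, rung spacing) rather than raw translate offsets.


A four-legged stool. The seat is a 343×323×40 mm slab whose top surface is at z = 395 mm; four square legs, each 38×38 mm in cross-section, run from the floor (z = 0) to the underside of the seat, each flush with a corner of the seat.


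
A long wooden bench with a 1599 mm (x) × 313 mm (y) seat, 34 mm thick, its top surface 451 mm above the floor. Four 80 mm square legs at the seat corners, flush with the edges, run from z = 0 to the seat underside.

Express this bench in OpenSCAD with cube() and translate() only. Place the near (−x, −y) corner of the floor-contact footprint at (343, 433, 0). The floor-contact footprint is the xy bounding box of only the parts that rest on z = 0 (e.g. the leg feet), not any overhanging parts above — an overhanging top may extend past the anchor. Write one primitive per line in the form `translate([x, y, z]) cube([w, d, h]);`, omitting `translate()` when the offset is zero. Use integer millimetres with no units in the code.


// leg_h = 451 − 34 = 417
translate([343, 433, 417]) cube([1599, 313, 34]);
translate([343, 433, 0]) cube([80, 80, 417]);
translate([343, 666, 0]) cube([80, 80, 417]);
translate([1862, 433, 0]) cube([80, 80, 417]);
translate([1862, 666, 0]) cube([80, 80, 417]);


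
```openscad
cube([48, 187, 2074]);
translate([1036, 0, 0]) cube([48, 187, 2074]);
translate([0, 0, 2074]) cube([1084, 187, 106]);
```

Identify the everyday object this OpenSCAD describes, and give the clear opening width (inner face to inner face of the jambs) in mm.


A door frame. The clear opening width is 988 mm.

Two 2074 mm tall posts with a header on top — a door frame. The left jamb is 48 mm wide at x = 0; the right jamb starts at x = 1036. The clear opening is 1036 − 48 = 988 mm.


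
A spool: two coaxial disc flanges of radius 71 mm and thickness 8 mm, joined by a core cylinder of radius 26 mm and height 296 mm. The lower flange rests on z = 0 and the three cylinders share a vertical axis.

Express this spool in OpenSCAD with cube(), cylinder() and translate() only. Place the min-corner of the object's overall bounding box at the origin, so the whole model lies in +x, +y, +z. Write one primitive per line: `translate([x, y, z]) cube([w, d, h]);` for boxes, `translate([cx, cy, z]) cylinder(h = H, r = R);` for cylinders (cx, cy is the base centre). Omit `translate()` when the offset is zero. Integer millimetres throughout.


translate([71, 71, 0]) cylinder(h = 8, r = 71);
translate([71, 71, 8]) cylinder(h = 296, r = 26);
translate([71, 71, 304]) cylinder(h = 8, r = 71);


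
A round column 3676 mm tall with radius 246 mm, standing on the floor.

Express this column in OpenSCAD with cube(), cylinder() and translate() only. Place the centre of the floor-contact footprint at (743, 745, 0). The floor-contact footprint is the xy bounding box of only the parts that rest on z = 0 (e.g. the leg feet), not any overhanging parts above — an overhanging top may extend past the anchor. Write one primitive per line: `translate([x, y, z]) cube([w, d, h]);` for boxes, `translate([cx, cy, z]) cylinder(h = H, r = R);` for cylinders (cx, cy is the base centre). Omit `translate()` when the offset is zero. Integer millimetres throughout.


translate([743, 745, 0]) cylinder(h = 3676, r = 246);


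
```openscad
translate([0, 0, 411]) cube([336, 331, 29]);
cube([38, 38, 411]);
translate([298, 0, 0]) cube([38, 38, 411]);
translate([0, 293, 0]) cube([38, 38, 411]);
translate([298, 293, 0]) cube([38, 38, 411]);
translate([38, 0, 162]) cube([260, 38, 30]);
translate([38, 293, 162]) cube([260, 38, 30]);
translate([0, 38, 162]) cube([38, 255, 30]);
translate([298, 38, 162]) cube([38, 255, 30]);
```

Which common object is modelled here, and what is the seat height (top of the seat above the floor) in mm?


A stool. The seat height is 440 mm.

A 336×331×29 slab at z = 411 on four corner posts — a stool. The seat top is 411 + 29 = 440 mm.


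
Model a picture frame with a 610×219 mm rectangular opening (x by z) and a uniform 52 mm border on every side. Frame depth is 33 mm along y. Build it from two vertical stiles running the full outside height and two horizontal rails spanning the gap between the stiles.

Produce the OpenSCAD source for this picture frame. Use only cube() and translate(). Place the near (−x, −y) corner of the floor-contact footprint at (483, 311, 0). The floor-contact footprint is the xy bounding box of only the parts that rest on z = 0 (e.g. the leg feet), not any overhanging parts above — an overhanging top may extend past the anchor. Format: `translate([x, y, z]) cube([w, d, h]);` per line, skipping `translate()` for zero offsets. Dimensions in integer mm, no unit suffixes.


translate([483, 311, 0]) cube([52, 33, 323]);
translate([1145, 311, 0]) cube([52, 33, 323]);
translate([535, 311, 0]) cube([610, 33, 52]);
translate([535, 311, 271]) cube([610, 33, 52]);


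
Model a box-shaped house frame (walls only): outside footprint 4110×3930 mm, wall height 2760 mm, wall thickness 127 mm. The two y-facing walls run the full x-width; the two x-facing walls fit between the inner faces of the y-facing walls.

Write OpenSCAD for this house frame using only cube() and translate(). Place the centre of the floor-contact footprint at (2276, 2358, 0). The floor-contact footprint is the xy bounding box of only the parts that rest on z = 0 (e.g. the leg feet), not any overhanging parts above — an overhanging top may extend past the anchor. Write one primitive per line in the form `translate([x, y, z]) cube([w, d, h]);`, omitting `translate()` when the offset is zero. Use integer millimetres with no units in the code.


translate([221, 393, 0]) cube([4110, 127, 2760]);
translate([221, 4196, 0]) cube([4110, 127, 2760]);
translate([221, 520, 0]) cube([127, 3676, 2760]);
translate([4204, 520, 0]) cube([127, 3676, 2760]);


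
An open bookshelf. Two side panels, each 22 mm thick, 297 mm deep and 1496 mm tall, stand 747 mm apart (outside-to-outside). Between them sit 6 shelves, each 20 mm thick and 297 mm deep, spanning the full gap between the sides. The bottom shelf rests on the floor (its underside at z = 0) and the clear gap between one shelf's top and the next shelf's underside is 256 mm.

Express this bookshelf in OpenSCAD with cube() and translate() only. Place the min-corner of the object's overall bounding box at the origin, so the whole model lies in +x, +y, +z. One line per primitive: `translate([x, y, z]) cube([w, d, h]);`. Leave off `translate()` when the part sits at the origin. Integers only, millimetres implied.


cube([22, 297, 1496]);
translate([725, 0, 0]) cube([22, 297, 1496]);
translate([22, 0, 0]) cube([703, 297, 20]);
translate([22, 0, 276]) cube([703, 297, 20]);
translate([22, 0, 552]) cube([703, 297, 20]);
translate([22, 0, 828]) cube([703, 297, 20]);
translate([22, 0, 1104]) cube([703, 297, 20]);
translate([22, 0, 1380]) cube([703, 297, 20]);


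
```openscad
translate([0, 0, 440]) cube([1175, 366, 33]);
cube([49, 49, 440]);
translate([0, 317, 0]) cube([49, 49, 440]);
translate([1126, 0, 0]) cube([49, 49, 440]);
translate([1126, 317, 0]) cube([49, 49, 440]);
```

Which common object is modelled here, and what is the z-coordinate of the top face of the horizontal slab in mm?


A bench. The seat-top height is 473 mm.

A long slab on four corner posts — a bench. The slab sits at z = 440 with thickness 33, so the top is 440 + 33 = 473 mm.


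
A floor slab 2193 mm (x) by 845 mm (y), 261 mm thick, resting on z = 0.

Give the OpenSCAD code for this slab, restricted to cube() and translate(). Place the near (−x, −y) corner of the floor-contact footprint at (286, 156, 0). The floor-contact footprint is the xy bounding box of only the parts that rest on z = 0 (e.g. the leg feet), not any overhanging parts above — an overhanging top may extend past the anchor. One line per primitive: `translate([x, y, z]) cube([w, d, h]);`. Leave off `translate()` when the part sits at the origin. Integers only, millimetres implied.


translate([286, 156, 0]) cube([2193, 845, 261]);


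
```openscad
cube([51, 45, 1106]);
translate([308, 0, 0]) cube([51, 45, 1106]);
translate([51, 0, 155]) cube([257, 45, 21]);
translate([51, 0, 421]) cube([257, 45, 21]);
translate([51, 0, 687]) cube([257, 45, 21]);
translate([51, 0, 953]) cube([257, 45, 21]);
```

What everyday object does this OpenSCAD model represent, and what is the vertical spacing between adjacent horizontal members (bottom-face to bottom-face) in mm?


A ladder. The rung spacing is 266 mm.

Two tall 51×45 posts with 4 short bars between them — a ladder. Adjacent rungs sit at z = 155 and z = 421, so the spacing is 421 − 155 = 266 mm.


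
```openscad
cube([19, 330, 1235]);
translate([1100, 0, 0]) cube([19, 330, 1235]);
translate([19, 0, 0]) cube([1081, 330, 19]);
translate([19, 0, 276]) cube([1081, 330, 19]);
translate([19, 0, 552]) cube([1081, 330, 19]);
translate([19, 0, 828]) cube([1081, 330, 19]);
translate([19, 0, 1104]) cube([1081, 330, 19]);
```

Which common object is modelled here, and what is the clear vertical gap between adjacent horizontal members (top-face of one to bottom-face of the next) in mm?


A bookshelf. The clear shelf gap is 257 mm.

Two tall side panels with 5 horizontal boards between them — a bookshelf. The first two shelf undersides are at z = 0 and z = 276; with shelf thickness 19, the clear gap is 276 − 0 − 19 = 257 mm.


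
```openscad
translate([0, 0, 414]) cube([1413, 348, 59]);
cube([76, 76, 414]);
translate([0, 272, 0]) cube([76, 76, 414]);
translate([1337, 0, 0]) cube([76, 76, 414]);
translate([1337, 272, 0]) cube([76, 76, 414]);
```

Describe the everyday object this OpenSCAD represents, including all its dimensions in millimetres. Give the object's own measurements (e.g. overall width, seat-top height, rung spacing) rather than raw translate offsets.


A bench: a 1413×348 mm seat slab, 59 mm thick, top at z = 473 mm, on four 76×76 mm square legs flush with the seat corners and standing on z = 0.


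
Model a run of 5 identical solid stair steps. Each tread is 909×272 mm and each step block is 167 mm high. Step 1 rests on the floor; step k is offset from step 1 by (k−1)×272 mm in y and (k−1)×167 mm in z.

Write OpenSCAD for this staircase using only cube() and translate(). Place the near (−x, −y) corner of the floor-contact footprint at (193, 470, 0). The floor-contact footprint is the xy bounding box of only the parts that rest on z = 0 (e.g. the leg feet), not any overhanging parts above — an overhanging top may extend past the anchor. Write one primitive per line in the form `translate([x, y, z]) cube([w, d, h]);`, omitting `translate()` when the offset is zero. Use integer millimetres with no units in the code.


translate([193, 470, 0]) cube([909, 272, 167]);
translate([193, 742, 167]) cube([909, 272, 167]);
translate([193, 1014, 334]) cube([909, 272, 167]);
translate([193, 1286, 501]) cube([909, 272, 167]);
translate([193, 1558, 668]) cube([909, 272, 167]);
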